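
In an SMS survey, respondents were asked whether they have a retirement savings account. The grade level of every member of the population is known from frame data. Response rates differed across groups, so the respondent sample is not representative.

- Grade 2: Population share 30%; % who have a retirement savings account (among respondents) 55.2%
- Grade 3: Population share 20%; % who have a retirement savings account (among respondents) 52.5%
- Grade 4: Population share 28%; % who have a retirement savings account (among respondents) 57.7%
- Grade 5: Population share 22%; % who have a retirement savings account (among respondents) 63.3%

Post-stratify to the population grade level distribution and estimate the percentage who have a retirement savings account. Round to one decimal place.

57.1%

Reweight to the known grade level distribution:
  Grade 2: 0.3 × 55.2 = 16.56
  Grade 3: 0.2 × 52.5 = 10.5
  Grade 4: 0.28 × 57.7 = 16.156
  Grade 5: 0.22 × 63.3 = 13.926
Post-stratified estimate = 57.142 → 57.1%.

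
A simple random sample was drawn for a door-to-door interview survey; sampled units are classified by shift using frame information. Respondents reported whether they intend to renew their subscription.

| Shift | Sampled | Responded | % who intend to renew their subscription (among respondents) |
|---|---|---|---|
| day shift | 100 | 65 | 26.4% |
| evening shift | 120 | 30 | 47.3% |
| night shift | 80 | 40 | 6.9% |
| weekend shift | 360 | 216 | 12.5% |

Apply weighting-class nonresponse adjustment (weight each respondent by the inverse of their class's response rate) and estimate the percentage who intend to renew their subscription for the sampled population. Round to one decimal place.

Response rates by class: day shift 65/100 = 65%, evening shift 30/120 = 25%, night shift 40/80 = 50%, weekend shift 216/360 = 60%.
With weight = n_sampled/n_responded per class, the weighted class total is n_sampled:
  day shift: 100 × 26.4 = 2640
  evening shift: 120 × 47.3 = 5676
  night shift: 80 × 6.9 = 552
  weekend shift: 360 × 12.5 = 4500
Adjusted estimate = 13,368 / 660 = 20.2545 → 20.3%.

20.3%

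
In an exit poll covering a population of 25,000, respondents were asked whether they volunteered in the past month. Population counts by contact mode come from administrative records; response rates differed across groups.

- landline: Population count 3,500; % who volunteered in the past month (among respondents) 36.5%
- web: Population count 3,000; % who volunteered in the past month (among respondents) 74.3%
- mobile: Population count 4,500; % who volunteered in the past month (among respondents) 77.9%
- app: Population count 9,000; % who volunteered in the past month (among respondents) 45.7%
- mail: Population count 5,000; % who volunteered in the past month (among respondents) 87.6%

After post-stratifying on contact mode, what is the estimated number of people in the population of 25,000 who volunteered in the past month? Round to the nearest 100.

15,500

Apply each group's respondent rate to its population count:
  landline: 3,500 × 36.5% = 1277.5
  web: 3,000 × 74.3% = 2229
  mobile: 4,500 × 77.9% = 3505.5
  app: 9,000 × 45.7% = 4113
  mail: 5,000 × 87.6% = 4380
Estimated total = 15,505 → 15,500.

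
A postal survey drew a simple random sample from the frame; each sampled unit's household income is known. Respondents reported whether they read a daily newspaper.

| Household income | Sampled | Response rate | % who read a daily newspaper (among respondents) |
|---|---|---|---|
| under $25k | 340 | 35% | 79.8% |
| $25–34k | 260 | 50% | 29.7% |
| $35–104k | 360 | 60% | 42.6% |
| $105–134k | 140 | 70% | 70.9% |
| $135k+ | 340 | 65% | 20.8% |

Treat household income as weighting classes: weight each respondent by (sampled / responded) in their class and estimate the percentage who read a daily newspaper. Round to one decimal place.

46.7%

Inverse-response-rate weighting restores each class to its sampled count, so class totals weight by n_sampled:
  under $25k: 340 × 79.8 = 27,132
  $25–34k: 260 × 29.7 = 7722
  $35–104k: 360 × 42.6 = 15,336
  $105–134k: 140 × 70.9 = 9926
  $135k+: 340 × 20.8 = 7072
Adjusted estimate = 67,188 / 1,440 = 46.6583 → 46.7%.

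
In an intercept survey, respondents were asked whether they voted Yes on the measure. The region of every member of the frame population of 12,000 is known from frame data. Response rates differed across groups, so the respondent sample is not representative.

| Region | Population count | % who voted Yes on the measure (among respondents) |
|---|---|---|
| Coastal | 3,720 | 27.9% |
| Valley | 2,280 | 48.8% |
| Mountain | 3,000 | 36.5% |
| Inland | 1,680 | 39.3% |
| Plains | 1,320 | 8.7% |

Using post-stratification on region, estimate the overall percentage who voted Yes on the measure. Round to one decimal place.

33.5%

Each cell contributes population-share × respondent value:
  Coastal: (3,720/12,000) × 27.9 = 8.649
  Valley: (2,280/12,000) × 48.8 = 9.272
  Mountain: (3,000/12,000) × 36.5 = 9.125
  Inland: (1,680/12,000) × 39.3 = 5.502
  Plains: (1,320/12,000) × 8.7 = 0.957
Post-stratified estimate = 33.505 → 33.5%.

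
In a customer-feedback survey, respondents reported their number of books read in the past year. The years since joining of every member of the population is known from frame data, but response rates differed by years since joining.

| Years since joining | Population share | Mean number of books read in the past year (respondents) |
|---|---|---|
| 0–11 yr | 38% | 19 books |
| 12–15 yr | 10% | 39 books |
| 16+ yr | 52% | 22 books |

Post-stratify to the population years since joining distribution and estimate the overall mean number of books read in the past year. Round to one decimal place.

Weight each group's respondent value by its population share:
  0–11 yr: 0.38 × 19 = 7.22
  12–15 yr: 0.1 × 39 = 3.9
  16+ yr: 0.52 × 22 = 11.44
Post-stratified estimate = 22.56 → 22.6.

22.6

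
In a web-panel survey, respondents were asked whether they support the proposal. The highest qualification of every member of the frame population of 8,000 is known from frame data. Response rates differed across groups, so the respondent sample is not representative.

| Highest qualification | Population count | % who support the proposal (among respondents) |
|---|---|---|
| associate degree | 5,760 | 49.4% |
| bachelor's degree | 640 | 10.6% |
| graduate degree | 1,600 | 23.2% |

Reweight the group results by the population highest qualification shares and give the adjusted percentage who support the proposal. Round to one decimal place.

41.1%

Weight each group's respondent value by its population share:
  associate degree: (5,760/8,000) × 49.4 = 35.568
  bachelor's degree: (640/8,000) × 10.6 = 0.848
  graduate degree: (1,600/8,000) × 23.2 = 4.64
Post-stratified estimate = 41.056 → 41.1%.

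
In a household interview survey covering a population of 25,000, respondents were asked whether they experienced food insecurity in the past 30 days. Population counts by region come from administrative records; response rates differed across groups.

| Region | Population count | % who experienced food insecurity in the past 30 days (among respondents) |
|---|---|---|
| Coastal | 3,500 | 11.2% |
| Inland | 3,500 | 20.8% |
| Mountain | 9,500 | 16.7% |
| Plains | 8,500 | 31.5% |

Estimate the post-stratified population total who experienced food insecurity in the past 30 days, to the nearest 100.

5,400

Estimated count per cell = population count × respondent percentage:
  Coastal: 3,500 × 11.2% = 392
  Inland: 3,500 × 20.8% = 728
  Mountain: 9,500 × 16.7% = 1586.5
  Plains: 8,500 × 31.5% = 2677.5
Estimated total = 5384 → 5,400.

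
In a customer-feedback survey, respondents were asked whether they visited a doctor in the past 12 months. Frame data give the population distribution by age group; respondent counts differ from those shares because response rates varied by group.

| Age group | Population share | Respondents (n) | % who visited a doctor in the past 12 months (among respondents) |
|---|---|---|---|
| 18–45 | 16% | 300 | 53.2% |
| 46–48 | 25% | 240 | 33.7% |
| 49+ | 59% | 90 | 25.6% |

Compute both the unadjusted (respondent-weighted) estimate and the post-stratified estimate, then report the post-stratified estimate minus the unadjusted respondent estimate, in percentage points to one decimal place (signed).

Unadjusted (pooled respondent) estimate weights by respondent counts:
  (300/630)×53.2 + (240/630)×33.7 + (90/630)×25.6 = 41.8286%
Reweighting by population age group shares:
  0.16×53.2 + 0.25×33.7 + 0.59×25.6 = 32.041%
Difference = 32.041 − 41.8286 = -9.7876 pp.

-9.8 percentage points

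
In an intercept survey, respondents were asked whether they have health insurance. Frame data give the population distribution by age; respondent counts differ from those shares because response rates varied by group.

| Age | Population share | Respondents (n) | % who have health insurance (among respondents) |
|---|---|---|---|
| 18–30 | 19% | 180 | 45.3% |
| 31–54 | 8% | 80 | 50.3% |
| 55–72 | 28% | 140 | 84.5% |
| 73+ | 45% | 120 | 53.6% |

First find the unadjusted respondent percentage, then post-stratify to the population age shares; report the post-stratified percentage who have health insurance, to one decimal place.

60.4%

Unadjusted (pooled respondent) estimate weights by respondent counts:
  (180/520)×45.3 + (80/520)×50.3 + (140/520)×84.5 + (120/520)×53.6 = 58.5385%
Reweighting by population age shares:
  0.19×45.3 + 0.08×50.3 + 0.28×84.5 + 0.45×53.6 = 60.411%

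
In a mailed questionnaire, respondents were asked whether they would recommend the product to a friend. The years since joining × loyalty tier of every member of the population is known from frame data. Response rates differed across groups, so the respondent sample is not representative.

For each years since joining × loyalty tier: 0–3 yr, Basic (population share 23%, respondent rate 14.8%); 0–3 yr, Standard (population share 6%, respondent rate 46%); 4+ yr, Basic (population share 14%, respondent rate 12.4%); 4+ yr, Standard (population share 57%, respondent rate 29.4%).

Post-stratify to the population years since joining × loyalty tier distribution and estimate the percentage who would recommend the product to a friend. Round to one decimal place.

Reweight to the known years since joining × loyalty tier distribution:
  0–3 yr, Basic: 0.23 × 14.8 = 3.404
  0–3 yr, Standard: 0.06 × 46 = 2.76
  4+ yr, Basic: 0.14 × 12.4 = 1.736
  4+ yr, Standard: 0.57 × 29.4 = 16.758
Post-stratified estimate = 24.658 → 24.7%.

24.7%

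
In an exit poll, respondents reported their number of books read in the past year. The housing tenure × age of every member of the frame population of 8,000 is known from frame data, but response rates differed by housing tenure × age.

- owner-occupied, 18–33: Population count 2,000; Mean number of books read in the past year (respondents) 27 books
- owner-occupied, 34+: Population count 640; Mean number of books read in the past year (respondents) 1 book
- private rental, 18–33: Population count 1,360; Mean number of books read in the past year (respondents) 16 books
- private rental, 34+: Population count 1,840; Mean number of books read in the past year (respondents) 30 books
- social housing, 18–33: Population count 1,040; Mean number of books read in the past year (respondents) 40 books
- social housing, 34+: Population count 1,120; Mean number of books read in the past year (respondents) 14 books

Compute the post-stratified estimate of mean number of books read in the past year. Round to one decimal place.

23.6

Reweight to the known housing tenure × age distribution:
  owner-occupied, 18–33: (2,000/8,000) × 27 = 6.75
  owner-occupied, 34+: (640/8,000) × 1 = 0.08
  private rental, 18–33: (1,360/8,000) × 16 = 2.72
  private rental, 34+: (1,840/8,000) × 30 = 6.9
  social housing, 18–33: (1,040/8,000) × 40 = 5.2
  social housing, 34+: (1,120/8,000) × 14 = 1.96
Post-stratified estimate = 23.61 → 23.6.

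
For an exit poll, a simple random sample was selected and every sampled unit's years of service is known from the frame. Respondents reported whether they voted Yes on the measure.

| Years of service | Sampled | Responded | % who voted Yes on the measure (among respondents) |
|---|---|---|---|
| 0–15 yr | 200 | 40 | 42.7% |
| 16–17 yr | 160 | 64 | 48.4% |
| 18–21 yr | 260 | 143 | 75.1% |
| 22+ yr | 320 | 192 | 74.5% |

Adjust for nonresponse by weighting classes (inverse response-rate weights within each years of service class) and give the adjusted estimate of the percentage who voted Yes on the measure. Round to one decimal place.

63.5%

Class response rates: 0–15 yr 40/200 = 20%, 16–17 yr 64/160 = 40%, 18–21 yr 143/260 = 55%, 22+ yr 192/320 = 60%.
With weight = n_sampled/n_responded per class, the weighted class total is n_sampled:
  0–15 yr: 200 × 42.7 = 8540
  16–17 yr: 160 × 48.4 = 7744
  18–21 yr: 260 × 75.1 = 19,526
  22+ yr: 320 × 74.5 = 23,840
Adjusted estimate = 59,650 / 940 = 63.4574 → 63.5%.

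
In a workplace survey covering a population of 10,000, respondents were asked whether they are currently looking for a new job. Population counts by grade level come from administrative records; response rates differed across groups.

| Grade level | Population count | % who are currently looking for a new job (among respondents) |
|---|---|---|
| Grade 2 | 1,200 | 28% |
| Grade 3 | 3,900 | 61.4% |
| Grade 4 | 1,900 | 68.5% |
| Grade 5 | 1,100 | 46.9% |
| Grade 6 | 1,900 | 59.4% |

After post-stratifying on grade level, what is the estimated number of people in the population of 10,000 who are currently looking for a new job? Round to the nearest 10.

Estimated count per cell = population count × respondent percentage:
  Grade 2: 1,200 × 28% = 336
  Grade 3: 3,900 × 61.4% = 2394.6
  Grade 4: 1,900 × 68.5% = 1301.5
  Grade 5: 1,100 × 46.9% = 515.9
  Grade 6: 1,900 × 59.4% = 1128.6
Estimated total = 5676.6 → 5,680.

5,680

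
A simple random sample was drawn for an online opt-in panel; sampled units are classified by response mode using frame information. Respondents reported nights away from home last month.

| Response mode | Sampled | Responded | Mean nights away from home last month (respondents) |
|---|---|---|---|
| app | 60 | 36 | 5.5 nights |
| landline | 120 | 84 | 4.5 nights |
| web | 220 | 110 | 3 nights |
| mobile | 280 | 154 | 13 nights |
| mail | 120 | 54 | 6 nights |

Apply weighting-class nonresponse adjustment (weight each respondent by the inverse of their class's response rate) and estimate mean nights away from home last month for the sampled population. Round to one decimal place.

Response rates by class: app 36/60 = 60%, landline 84/120 = 70%, web 110/220 = 50%, mobile 154/280 = 55%, mail 54/120 = 45%.
Inverse-response-rate weighting restores each class to its sampled count, so class totals weight by n_sampled:
  app: 60 × 5.5 = 330
  landline: 120 × 4.5 = 540
  web: 220 × 3 = 660
  mobile: 280 × 13 = 3640
  mail: 120 × 6 = 720
Adjusted estimate = 5890 / 800 = 7.3625 → 7.4.

7.4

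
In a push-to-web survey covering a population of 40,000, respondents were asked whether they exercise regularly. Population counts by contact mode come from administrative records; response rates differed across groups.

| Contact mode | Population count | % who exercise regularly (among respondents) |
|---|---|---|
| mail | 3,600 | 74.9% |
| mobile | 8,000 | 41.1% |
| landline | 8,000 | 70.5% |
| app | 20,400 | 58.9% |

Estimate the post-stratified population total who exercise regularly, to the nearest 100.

Apply each group's respondent rate to its population count:
  mail: 3,600 × 74.9% = 2696.4
  mobile: 8,000 × 41.1% = 3288
  landline: 8,000 × 70.5% = 5640
  app: 20,400 × 58.9% = 12015.6
Estimated total = 23,640 → 23,600.

23,600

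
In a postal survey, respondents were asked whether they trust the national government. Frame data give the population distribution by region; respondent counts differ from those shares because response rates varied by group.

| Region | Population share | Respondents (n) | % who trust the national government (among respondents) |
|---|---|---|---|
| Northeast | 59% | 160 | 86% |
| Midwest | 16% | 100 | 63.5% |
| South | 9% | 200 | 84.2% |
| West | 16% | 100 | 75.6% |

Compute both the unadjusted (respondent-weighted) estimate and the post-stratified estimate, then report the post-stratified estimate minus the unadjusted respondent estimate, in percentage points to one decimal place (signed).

Naive respondent-only estimate (weights = respondent counts):
  (160/560)×86 + (100/560)×63.5 + (200/560)×84.2 + (100/560)×75.6 = 79.4821%
Post-stratifying to population shares instead:
  0.59×86 + 0.16×63.5 + 0.09×84.2 + 0.16×75.6 = 80.574%
Difference = 80.574 − 79.4821 = 1.0919 pp.

+1.1 percentage points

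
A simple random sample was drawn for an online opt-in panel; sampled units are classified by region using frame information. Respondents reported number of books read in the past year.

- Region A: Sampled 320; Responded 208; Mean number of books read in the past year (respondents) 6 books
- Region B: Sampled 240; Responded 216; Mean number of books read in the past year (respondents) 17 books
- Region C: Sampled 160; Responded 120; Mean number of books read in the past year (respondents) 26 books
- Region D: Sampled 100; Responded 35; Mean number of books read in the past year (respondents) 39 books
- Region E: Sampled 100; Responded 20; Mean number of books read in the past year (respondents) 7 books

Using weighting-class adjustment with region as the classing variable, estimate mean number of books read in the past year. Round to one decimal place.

Response rates by class: Region A 208/320 = 65%, Region B 216/240 = 90%, Region C 120/160 = 75%, Region D 35/100 = 35%, Region E 20/100 = 20%.
Each respondent's weight = sampled/responded in their class; summing within a class gives n_sampled, so:
  Region A: 320 × 6 = 1920
  Region B: 240 × 17 = 4080
  Region C: 160 × 26 = 4160
  Region D: 100 × 39 = 3900
  Region E: 100 × 7 = 700
Adjusted estimate = 14,760 / 920 = 16.0435 → 16.0.

16.0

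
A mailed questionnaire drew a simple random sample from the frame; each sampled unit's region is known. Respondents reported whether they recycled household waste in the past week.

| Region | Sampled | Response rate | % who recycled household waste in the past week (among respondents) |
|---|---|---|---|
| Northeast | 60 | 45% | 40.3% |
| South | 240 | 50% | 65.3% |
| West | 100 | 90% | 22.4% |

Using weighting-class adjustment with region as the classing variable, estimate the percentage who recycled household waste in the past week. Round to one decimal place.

With weight = n_sampled/n_responded per class, the weighted class total is n_sampled:
  Northeast: 60 × 40.3 = 2418
  South: 240 × 65.3 = 15,672
  West: 100 × 22.4 = 2240
Adjusted estimate = 20,330 / 400 = 50.825 → 50.8%.

50.8%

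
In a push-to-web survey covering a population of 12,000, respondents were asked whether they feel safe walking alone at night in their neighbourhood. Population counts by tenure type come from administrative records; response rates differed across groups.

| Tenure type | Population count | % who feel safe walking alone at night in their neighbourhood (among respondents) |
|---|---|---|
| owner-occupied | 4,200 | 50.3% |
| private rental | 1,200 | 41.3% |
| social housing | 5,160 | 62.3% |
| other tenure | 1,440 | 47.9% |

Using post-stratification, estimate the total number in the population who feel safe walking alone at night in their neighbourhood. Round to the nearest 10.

Each cell contributes its population count × the respondent rate:
  owner-occupied: 4,200 × 50.3% = 2112.6
  private rental: 1,200 × 41.3% = 495.6
  social housing: 5,160 × 62.3% = 3214.68
  other tenure: 1,440 × 47.9% = 689.76
Estimated total = 6512.64 → 6,510.

6,510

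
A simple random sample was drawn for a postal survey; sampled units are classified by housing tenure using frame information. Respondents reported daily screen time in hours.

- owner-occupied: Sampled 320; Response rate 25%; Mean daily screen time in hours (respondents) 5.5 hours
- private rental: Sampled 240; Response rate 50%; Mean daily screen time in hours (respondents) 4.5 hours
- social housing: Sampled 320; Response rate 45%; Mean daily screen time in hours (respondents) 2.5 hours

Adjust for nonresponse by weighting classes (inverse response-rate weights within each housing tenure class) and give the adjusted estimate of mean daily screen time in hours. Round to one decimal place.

4.1

Each respondent's weight = sampled/responded in their class; summing within a class gives n_sampled, so:
  owner-occupied: 320 × 5.5 = 1760
  private rental: 240 × 4.5 = 1080
  social housing: 320 × 2.5 = 800
Adjusted estimate = 3640 / 880 = 4.13636 → 4.1.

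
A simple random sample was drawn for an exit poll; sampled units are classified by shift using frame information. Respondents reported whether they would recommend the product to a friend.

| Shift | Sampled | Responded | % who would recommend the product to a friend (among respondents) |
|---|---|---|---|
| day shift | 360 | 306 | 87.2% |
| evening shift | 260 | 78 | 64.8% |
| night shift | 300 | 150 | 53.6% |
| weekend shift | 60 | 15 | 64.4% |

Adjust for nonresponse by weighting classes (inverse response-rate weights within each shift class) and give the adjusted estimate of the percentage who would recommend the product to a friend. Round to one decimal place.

Response rates by class: day shift 306/360 = 85%, evening shift 78/260 = 30%, night shift 150/300 = 50%, weekend shift 15/60 = 25%.
Weighting each respondent by the inverse class response rate inflates each class back to its sampled size, so the class weight is n_sampled:
  day shift: 360 × 87.2 = 31,392
  evening shift: 260 × 64.8 = 16,848
  night shift: 300 × 53.6 = 16,080
  weekend shift: 60 × 64.4 = 3864
Adjusted estimate = 68,184 / 980 = 69.5755 → 69.6%.

69.6%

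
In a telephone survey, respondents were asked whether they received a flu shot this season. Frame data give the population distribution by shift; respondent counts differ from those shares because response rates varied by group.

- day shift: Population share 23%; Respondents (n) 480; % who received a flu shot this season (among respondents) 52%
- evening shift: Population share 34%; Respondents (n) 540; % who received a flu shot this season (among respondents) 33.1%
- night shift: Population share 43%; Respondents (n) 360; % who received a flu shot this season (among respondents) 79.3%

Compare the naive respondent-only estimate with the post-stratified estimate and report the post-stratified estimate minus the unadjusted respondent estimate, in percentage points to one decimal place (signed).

+5.6 percentage points

Without adjustment, the pooled respondent share is:
  (480/1380)×52 + (540/1380)×33.1 + (360/1380)×79.3 = 51.7261%
Post-stratified estimate weights by population shares:
  0.23×52 + 0.34×33.1 + 0.43×79.3 = 57.313%
Difference = 57.313 − 51.7261 = 5.5869 pp.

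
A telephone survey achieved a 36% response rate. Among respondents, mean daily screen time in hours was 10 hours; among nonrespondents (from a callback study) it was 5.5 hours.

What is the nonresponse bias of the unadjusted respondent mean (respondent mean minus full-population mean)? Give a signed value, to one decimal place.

+2.9

Nonresponse fraction = 1 − 0.36 = 0.64.
Bias = (nonresponse fraction) × (respondent mean − nonrespondent mean)
     = 0.64 × (10 − 5.5) = 0.64 × 4.5 = 2.88.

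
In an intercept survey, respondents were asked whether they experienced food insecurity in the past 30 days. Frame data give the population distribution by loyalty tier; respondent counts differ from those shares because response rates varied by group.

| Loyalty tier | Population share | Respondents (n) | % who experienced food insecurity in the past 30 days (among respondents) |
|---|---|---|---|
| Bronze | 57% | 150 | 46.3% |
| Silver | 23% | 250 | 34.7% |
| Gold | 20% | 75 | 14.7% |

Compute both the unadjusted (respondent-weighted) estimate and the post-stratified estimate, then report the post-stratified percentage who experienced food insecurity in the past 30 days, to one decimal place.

37.3%

Unadjusted (pooled respondent) estimate weights by respondent counts:
  (150/475)×46.3 + (250/475)×34.7 + (75/475)×14.7 = 35.2053%
Post-stratifying to population shares instead:
  0.57×46.3 + 0.23×34.7 + 0.2×14.7 = 37.312%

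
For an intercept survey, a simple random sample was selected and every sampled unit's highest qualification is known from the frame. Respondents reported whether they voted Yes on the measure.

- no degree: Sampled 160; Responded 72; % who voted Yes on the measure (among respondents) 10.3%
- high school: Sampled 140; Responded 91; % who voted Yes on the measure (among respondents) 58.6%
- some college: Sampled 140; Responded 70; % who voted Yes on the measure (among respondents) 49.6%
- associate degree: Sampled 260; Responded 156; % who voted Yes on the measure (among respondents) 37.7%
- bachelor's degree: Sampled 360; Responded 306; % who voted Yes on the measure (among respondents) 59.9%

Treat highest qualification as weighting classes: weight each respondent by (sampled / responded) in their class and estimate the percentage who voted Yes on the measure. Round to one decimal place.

Class response rates: no degree 72/160 = 45%, high school 91/140 = 65%, some college 70/140 = 50%, associate degree 156/260 = 60%, bachelor's degree 306/360 = 85%.
Weighting each respondent by the inverse class response rate inflates each class back to its sampled size, so the class weight is n_sampled:
  no degree: 160 × 10.3 = 1648
  high school: 140 × 58.6 = 8204
  some college: 140 × 49.6 = 6944
  associate degree: 260 × 37.7 = 9802
  bachelor's degree: 360 × 59.9 = 21,564
Adjusted estimate = 48,162 / 1,060 = 45.4358 → 45.4%.

45.4%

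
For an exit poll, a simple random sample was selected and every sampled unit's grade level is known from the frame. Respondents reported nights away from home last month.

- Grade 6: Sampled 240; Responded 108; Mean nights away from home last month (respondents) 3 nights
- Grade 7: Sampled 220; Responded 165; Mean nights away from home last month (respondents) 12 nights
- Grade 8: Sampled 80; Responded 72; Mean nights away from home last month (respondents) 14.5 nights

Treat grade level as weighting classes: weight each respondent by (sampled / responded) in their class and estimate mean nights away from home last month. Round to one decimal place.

8.4

Response rates by class: Grade 6 108/240 = 45%, Grade 7 165/220 = 75%, Grade 8 72/80 = 90%.
Inverse-response-rate weighting restores each class to its sampled count, so class totals weight by n_sampled:
  Grade 6: 240 × 3 = 720
  Grade 7: 220 × 12 = 2640
  Grade 8: 80 × 14.5 = 1160
Adjusted estimate = 4520 / 540 = 8.37037 → 8.4.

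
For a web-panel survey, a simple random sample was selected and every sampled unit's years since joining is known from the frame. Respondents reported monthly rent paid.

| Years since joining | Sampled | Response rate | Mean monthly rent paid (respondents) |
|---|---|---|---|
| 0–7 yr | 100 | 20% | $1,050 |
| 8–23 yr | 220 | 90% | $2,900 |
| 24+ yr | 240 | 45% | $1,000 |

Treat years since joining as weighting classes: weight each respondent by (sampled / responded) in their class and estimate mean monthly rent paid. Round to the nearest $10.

$1,760

Each respondent's weight = sampled/responded in their class; summing within a class gives n_sampled, so:
  0–7 yr: 100 × 1050 = 105,000
  8–23 yr: 220 × 2900 = 638,000
  24+ yr: 240 × 1000 = 240,000
Adjusted estimate = 983,000 / 560 = 1755.36 → $1,760.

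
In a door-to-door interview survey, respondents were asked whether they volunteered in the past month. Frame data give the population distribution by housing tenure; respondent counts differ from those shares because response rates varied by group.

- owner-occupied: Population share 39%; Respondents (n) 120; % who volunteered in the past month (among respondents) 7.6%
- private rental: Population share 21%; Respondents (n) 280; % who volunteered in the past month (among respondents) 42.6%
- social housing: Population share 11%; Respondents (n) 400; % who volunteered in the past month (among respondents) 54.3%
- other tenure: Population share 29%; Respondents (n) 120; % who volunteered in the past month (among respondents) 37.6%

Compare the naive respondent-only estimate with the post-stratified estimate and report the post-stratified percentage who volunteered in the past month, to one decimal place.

Naive respondent-only estimate (weights = respondent counts):
  (120/920)×7.6 + (280/920)×42.6 + (400/920)×54.3 + (120/920)×37.6 = 42.4696%
Post-stratified estimate weights by population shares:
  0.39×7.6 + 0.21×42.6 + 0.11×54.3 + 0.29×37.6 = 28.787%

28.8%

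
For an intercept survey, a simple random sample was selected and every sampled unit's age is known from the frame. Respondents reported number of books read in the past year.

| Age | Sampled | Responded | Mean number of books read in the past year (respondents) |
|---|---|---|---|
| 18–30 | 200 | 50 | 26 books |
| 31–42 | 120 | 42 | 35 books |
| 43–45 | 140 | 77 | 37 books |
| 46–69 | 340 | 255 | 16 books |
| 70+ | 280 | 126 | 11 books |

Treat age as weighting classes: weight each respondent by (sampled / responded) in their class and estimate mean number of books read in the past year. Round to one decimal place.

21.4

Response rates by class: 18–30 50/200 = 25%, 31–42 42/120 = 35%, 43–45 77/140 = 55%, 46–69 255/340 = 75%, 70+ 126/280 = 45%.
Each respondent's weight = sampled/responded in their class; summing within a class gives n_sampled, so:
  18–30: 200 × 26 = 5200
  31–42: 120 × 35 = 4200
  43–45: 140 × 37 = 5180
  46–69: 340 × 16 = 5440
  70+: 280 × 11 = 3080
Adjusted estimate = 23,100 / 1,080 = 21.3889 → 21.4.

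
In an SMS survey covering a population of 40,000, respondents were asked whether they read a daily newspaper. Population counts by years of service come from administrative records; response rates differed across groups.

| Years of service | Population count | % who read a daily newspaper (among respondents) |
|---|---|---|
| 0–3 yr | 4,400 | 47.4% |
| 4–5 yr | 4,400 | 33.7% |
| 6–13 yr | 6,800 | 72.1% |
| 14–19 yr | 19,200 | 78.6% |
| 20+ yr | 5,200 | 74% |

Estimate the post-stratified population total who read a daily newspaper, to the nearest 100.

Each cell contributes its population count × the respondent rate:
  0–3 yr: 4,400 × 47.4% = 2085.6
  4–5 yr: 4,400 × 33.7% = 1482.8
  6–13 yr: 6,800 × 72.1% = 4902.8
  14–19 yr: 19,200 × 78.6% = 15091.2
  20+ yr: 5,200 × 74% = 3848
Estimated total = 27410.4 → 27,400.

27,400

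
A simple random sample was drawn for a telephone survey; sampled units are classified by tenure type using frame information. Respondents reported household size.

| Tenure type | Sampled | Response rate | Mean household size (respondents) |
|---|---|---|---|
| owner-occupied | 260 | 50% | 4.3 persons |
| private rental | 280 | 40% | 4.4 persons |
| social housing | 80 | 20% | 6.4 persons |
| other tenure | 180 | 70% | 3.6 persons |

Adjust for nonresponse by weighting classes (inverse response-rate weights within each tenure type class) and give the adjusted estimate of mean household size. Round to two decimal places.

4.39

Each respondent's weight = sampled/responded in their class; summing within a class gives n_sampled, so:
  owner-occupied: 260 × 4.3 = 1118
  private rental: 280 × 4.4 = 1232
  social housing: 80 × 6.4 = 512
  other tenure: 180 × 3.6 = 648
Adjusted estimate = 3510 / 800 = 4.3875 → 4.39.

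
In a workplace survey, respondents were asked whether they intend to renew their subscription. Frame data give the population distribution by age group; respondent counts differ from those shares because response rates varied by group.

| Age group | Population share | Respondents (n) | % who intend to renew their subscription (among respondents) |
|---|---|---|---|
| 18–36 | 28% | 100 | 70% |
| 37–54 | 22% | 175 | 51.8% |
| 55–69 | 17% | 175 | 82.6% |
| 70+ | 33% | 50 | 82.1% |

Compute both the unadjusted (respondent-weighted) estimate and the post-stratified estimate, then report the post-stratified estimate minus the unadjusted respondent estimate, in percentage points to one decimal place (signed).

+2.9 percentage points

Naive respondent-only estimate (weights = respondent counts):
  (100/500)×70 + (175/500)×51.8 + (175/500)×82.6 + (50/500)×82.1 = 69.25%
Reweighting by population age group shares:
  0.28×70 + 0.22×51.8 + 0.17×82.6 + 0.33×82.1 = 72.131%
Difference = 72.131 − 69.25 = 2.881 pp.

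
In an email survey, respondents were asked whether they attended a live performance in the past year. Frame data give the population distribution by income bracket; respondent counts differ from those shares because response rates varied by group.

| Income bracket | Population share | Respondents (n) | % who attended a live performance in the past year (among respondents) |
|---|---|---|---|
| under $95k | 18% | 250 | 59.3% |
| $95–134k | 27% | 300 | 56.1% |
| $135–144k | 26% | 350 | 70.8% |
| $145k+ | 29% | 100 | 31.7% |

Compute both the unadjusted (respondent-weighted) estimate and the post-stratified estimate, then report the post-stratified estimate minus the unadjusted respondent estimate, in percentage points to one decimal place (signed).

-6.2 percentage points

Naive respondent-only estimate (weights = respondent counts):
  (250/1000)×59.3 + (300/1000)×56.1 + (350/1000)×70.8 + (100/1000)×31.7 = 59.605%
Post-stratifying to population shares instead:
  0.18×59.3 + 0.27×56.1 + 0.26×70.8 + 0.29×31.7 = 53.422%
Difference = 53.422 − 59.605 = -6.183 pp.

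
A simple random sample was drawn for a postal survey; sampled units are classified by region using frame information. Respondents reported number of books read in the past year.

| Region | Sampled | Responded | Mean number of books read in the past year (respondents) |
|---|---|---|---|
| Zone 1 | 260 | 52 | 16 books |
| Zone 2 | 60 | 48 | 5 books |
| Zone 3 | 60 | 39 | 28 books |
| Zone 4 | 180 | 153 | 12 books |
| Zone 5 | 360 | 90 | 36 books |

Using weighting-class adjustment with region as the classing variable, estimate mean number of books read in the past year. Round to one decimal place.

23.1

Class response rates: Zone 1 52/260 = 20%, Zone 2 48/60 = 80%, Zone 3 39/60 = 65%, Zone 4 153/180 = 85%, Zone 5 90/360 = 25%.
With weight = n_sampled/n_responded per class, the weighted class total is n_sampled:
  Zone 1: 260 × 16 = 4160
  Zone 2: 60 × 5 = 300
  Zone 3: 60 × 28 = 1680
  Zone 4: 180 × 12 = 2160
  Zone 5: 360 × 36 = 12,960
Adjusted estimate = 21,260 / 920 = 23.1087 → 23.1.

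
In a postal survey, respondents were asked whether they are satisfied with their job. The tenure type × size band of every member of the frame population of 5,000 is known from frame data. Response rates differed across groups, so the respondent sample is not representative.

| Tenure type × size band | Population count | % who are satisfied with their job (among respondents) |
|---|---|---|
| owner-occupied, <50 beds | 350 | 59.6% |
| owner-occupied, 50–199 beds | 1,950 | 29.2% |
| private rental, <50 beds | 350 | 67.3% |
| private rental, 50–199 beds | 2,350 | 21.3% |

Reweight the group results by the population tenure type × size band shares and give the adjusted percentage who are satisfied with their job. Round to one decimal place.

30.3%

Post-stratification weights by population share, not respondent share:
  owner-occupied, <50 beds: (350/5,000) × 59.6 = 4.172
  owner-occupied, 50–199 beds: (1,950/5,000) × 29.2 = 11.388
  private rental, <50 beds: (350/5,000) × 67.3 = 4.711
  private rental, 50–199 beds: (2,350/5,000) × 21.3 = 10.011
Post-stratified estimate = 30.282 → 30.3%.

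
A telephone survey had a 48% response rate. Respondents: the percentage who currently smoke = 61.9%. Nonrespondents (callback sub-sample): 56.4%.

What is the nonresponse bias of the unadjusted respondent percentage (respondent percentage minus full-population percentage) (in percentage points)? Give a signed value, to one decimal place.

Nonresponse fraction = 1 − 0.48 = 0.52.
Bias = (nonresponse fraction) × (respondent percentage − nonrespondent percentage)
     = 0.52 × (61.9 − 56.4) = 0.52 × 5.5 = 2.86.

+2.9 percentage points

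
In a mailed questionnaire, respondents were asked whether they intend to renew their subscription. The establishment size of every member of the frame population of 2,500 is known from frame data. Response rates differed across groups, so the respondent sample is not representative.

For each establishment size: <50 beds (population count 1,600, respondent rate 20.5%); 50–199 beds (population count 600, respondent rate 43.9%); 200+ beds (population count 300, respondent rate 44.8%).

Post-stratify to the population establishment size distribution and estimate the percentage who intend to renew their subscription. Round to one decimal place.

29.0%

Each cell contributes population-share × respondent value:
  <50 beds: (1,600/2,500) × 20.5 = 13.12
  50–199 beds: (600/2,500) × 43.9 = 10.536
  200+ beds: (300/2,500) × 44.8 = 5.376
Post-stratified estimate = 29.032 → 29.0%.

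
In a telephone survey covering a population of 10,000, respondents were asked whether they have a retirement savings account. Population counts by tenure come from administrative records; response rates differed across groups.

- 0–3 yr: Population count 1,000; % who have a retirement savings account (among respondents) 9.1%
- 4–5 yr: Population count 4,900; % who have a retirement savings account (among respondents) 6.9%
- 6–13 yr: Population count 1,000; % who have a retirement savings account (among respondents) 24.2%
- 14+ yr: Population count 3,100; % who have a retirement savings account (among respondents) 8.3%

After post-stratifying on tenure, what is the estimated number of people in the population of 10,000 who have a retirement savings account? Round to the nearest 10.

930

Apply each group's respondent rate to its population count:
  0–3 yr: 1,000 × 9.1% = 91
  4–5 yr: 4,900 × 6.9% = 338.1
  6–13 yr: 1,000 × 24.2% = 242
  14+ yr: 3,100 × 8.3% = 257.3
Estimated total = 928.4 → 930.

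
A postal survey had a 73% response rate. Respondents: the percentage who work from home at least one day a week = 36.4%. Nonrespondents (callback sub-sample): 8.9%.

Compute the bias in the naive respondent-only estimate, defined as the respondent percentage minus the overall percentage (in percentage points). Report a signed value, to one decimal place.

Nonresponse fraction = 1 − 0.73 = 0.27.
Bias = (nonresponse fraction) × (respondent percentage − nonrespondent percentage)
     = 0.27 × (36.4 − 8.9) = 0.27 × 27.5 = 7.425.

+7.4 percentage points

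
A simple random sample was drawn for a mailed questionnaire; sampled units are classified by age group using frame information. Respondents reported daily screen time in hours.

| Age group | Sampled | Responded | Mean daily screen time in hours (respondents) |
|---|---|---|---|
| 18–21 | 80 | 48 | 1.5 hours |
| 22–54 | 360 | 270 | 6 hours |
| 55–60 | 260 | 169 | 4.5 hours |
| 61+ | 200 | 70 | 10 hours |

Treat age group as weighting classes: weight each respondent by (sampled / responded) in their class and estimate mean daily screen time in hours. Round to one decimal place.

Response rates by class: 18–21 48/80 = 60%, 22–54 270/360 = 75%, 55–60 169/260 = 65%, 61+ 70/200 = 35%.
Inverse-response-rate weighting restores each class to its sampled count, so class totals weight by n_sampled:
  18–21: 80 × 1.5 = 120
  22–54: 360 × 6 = 2160
  55–60: 260 × 4.5 = 1170
  61+: 200 × 10 = 2000
Adjusted estimate = 5450 / 900 = 6.05556 → 6.1.

6.1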